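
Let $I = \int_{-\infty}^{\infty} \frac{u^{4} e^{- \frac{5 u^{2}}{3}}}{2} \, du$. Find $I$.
$\frac{27 \sqrt{15} \sqrt{\pi}}{1000}$

Begin with the known integral
$$J(a) = \int_{-\infty}^{\infty} \frac{e^{- a u^{2}}}{2} \, du = \frac{\sqrt{\pi}}{2 \sqrt{a}}.$$

Differentiating under the integral sign brings down a factor of $(-u^2)$:
$$\frac{dJ}{da} = \int_{-\infty}^{\infty} - \frac{u^{2} e^{- a u^{2}}}{2} \, du = - \frac{\sqrt{\pi}}{4 a^{\frac{3}{2}}}.$$

Repeating twice in total — each differentiation brings down another $(-u^2)$ — gives
$$\frac{d^{2}J}{da^{2}} = \int_{-\infty}^{\infty} \frac{u^{4} e^{- a u^{2}}}{2} \, du = \frac{3 \sqrt{\pi}}{8 a^{\frac{5}{2}}},$$
and the integrand here is exactly the target integrand, so $I = \frac{3 \sqrt{\pi}}{8 a^{\frac{5}{2}}}$.

Setting $a = \frac{5}{3}$:
$$I = \frac{27 \sqrt{15} \sqrt{\pi}}{1000}.$$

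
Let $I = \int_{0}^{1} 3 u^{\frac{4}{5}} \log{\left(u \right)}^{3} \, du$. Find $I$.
$- \frac{1250}{729}$

Begin with the known integral
$$J(a) = \int_{0}^{1} 3 u^{a} \, du = \frac{3}{a + 1}.$$

Differentiating under the integral sign brings down a factor of $\ln u$:
$$\frac{dJ}{da} = \int_{0}^{1} 3 u^{a} \log{\left(u \right)} \, du = - \frac{3}{\left(a + 1\right)^{2}}.$$

Repeating $3$ times in total — each differentiation brings down another $\ln u$ — gives
$$\frac{d^{3}J}{da^{3}} = \int_{0}^{1} 3 u^{a} \log{\left(u \right)}^{3} \, du = - \frac{18}{\left(a + 1\right)^{4}},$$
and the integrand here is exactly the target integrand, so $I = - \frac{18}{\left(a + 1\right)^{4}}$.

Setting $a = \frac{4}{5}$:
$$I = - \frac{1250}{729}.$$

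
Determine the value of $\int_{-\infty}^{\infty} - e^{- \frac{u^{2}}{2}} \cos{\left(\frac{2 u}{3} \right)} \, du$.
$- \frac{\sqrt{2} \sqrt{\pi}}{e^{\frac{2}{9}}}$

Define $I(b) = \int_{-\infty}^{\infty} - e^{- \frac{u^{2}}{2}} \cos{\left(b u \right)} \, du$.

Differentiating under the integral sign,
$$I'(b) = \int_{-\infty}^{\infty} u e^{- \frac{u^{2}}{2}} \sin{\left(b u \right)} \, du.$$

Integrate $\int_{-\infty}^{\infty} u \sin(b u)\, e^{- \frac{u^{2}}{2}}\, du$ by parts with $w = \sin(b u)$ and $dv = u\, e^{- \frac{u^{2}}{2}}\, du$, giving $v = - e^{- \frac{u^{2}}{2}}$. The boundary term vanishes and
$$\int_{-\infty}^{\infty} u \sin(b u)\, e^{- \frac{u^{2}}{2}}\, du = b \int_{-\infty}^{\infty} \cos(b u)\, e^{- \frac{u^{2}}{2}}\, du,$$
so $I'(b) = - b\, I(b)$.

This is a separable first-order ODE; solving with the initial condition $I(0) = \int_{-\infty}^{\infty} - e^{- \frac{u^{2}}{2}}\,du = - \sqrt{2} \sqrt{\pi}$ gives
$$I(b) = - \sqrt{2} \sqrt{\pi} e^{- \frac{b^{2}}{2}}.$$

Setting $b = \frac{2}{3}$:
$$I = - \frac{\sqrt{2} \sqrt{\pi}}{e^{\frac{2}{9}}}.$$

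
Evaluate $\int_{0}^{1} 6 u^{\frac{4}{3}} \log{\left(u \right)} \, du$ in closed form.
$- \frac{54}{49}$

Consider the simpler parametrised integral
$$J(a) = \int_{0}^{1} 6 u^{a} \, du = \frac{6}{a + 1}.$$

Differentiating under the integral sign brings down a factor of $\ln u$:
$$\frac{dJ}{da} = \int_{0}^{1} 6 u^{a} \log{\left(u \right)} \, du = - \frac{6}{\left(a + 1\right)^{2}}.$$

The integral on the left is $I$, so $I = - \frac{6}{\left(a + 1\right)^{2}}$.

Setting $a = \frac{4}{3}$:
$$I = - \frac{54}{49}.$$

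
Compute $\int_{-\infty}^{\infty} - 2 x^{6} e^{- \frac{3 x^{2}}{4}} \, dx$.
$- \frac{160 \sqrt{3} \sqrt{\pi}}{27}$

Begin with the known integral
$$J(a) = \int_{-\infty}^{\infty} - 2 e^{- a x^{2}} \, dx = - \frac{2 \sqrt{\pi}}{\sqrt{a}}.$$

Differentiating under the integral sign brings down a factor of $(-x^2)$:
$$\frac{dJ}{da} = \int_{-\infty}^{\infty} 2 x^{2} e^{- a x^{2}} \, dx = \frac{\sqrt{\pi}}{a^{\frac{3}{2}}}.$$

Repeating $3$ times in total — each differentiation brings down another $(-x^2)$ — gives
$$\frac{d^{3}J}{da^{3}} = \int_{-\infty}^{\infty} 2 x^{6} e^{- a x^{2}} \, dx = \frac{15 \sqrt{\pi}}{4 a^{\frac{7}{2}}},$$
and the integrand here is $(-1)^{3}$ times the target integrand, so $I = (-1)^{3}\,\frac{d^{3}J}{da^{3}} = - \frac{15 \sqrt{\pi}}{4 a^{\frac{7}{2}}}$.

Setting $a = \frac{3}{4}$:
$$I = - \frac{160 \sqrt{3} \sqrt{\pi}}{27}.$$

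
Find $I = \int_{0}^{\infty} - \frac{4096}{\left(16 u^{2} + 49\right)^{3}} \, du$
$- \frac{192 \pi}{16807}$

Start from the standard arctangent integral
$$J(a) = \int_{0}^{\infty} - \frac{1}{a^{2} + u^{2}} \, du = - \frac{\pi}{2 a}.$$

Differentiating under the integral sign with respect to $a$,
$$\frac{dJ}{da} = \int_{0}^{\infty} \frac{2 a}{\left(a^{2} + u^{2}\right)^{2}} \, du = \frac{\pi}{2 a^{2}},$$
so $\int_{0}^{\infty} - \frac{1}{\left(a^{2} + u^{2}\right)^{2}} \, du = - \frac{\pi}{4 a^{3}}$.

Repeating — each differentiation of $1/(u^2+a^2)^j$ produces $-2ja/(u^2+a^2)^{j+1}$ — and dividing through by $-2ja$ at each step yields, after $2$ differentiations in total,
$$\int_{0}^{\infty} - \frac{1}{\left(a^{2} + u^{2}\right)^{3}} \, du = - \frac{3 \pi}{16 a^{5}}.$$

Setting $a = \frac{7}{4}$:
$$I = - \frac{192 \pi}{16807}.$$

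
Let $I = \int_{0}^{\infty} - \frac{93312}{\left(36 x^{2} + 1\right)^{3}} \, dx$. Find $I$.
$- 2916 \pi$

Begin with the known result
$$J(a) = \int_{0}^{\infty} - \frac{2}{a^{2} + x^{2}} \, dx = - \frac{\pi}{a}.$$

Differentiating under the integral sign with respect to $a$,
$$\frac{dJ}{da} = \int_{0}^{\infty} \frac{4 a}{\left(a^{2} + x^{2}\right)^{2}} \, dx = \frac{\pi}{a^{2}},$$
so $\int_{0}^{\infty} - \frac{2}{\left(a^{2} + x^{2}\right)^{2}} \, dx = - \frac{\pi}{2 a^{3}}$.

Repeating — each differentiation of $1/(x^2+a^2)^j$ produces $-2ja/(x^2+a^2)^{j+1}$ — and dividing through by $-2ja$ at each step yields, after $2$ differentiations in total,
$$\int_{0}^{\infty} - \frac{2}{\left(a^{2} + x^{2}\right)^{3}} \, dx = - \frac{3 \pi}{8 a^{5}}.$$

Setting $a = \frac{1}{6}$:
$$I = - 2916 \pi.$$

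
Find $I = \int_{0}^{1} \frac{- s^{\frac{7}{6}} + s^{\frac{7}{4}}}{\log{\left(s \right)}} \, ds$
$- \log{\left(26 \right)} + \log{\left(33 \right)}$

Replace the exponent $\frac{7}{6}$ by a parameter $a$: let $I(a) = \int_{0}^{1} \frac{s^{\frac{7}{4}} - s^{a}}{\log{\left(s \right)}} \, ds$.

Since $\dfrac{\partial}{\partial a}\,s^{a} = s^{a} \ln s$, the $\ln s$ in the denominator cancels and
$$\frac{dI}{da} = \int_{0}^{1} -1 s^{a} \, ds = -1 \left[\frac{s^{a+1}}{a+1}\right]_0^1 = - \frac{1}{a + 1}.$$

Integrating with respect to $a$ gives $I(a) = - \log{\left(\frac{4 a}{11} + \frac{4}{11} \right)} + C$.

At $a = \frac{7}{4}$ the integrand is identically $0$, so $I(\frac{7}{4}) = 0$. The closed form gives $0$, hence $C = 0$.

Setting $a = \frac{7}{6}$:
$$I = - \log{\left(26 \right)} + \log{\left(33 \right)}.$$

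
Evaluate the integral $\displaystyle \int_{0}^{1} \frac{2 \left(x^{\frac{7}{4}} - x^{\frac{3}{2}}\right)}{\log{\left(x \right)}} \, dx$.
$- \log{\left(\frac{100}{121} \right)}$

Consider the one-parameter family: let $I(a) = \int_{0}^{1} \frac{2 \left(x^{\frac{7}{4}} - x^{a}\right)}{\log{\left(x \right)}} \, dx$.

Since $\dfrac{\partial}{\partial a}\,x^{a} = x^{a} \ln x$, the $\ln x$ in the denominator cancels and
$$\frac{dI}{da} = \int_{0}^{1} -2 x^{a} \, dx = -2 \left[\frac{x^{a+1}}{a+1}\right]_0^1 = - \frac{2}{a + 1}.$$

Integrating with respect to $a$ gives $I(a) = - \log{\left(\frac{16 \left(a + 1\right)^{2}}{121} \right)} + C$.

At $a = \frac{7}{4}$ the integrand is identically $0$, so $I(\frac{7}{4}) = 0$. The closed form gives $0$, hence $C = 0$.

Setting $a = \frac{3}{2}$:
$$I = - \log{\left(\frac{100}{121} \right)}.$$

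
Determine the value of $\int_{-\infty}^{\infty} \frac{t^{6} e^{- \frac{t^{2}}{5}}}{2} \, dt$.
$\frac{1875 \sqrt{5} \sqrt{\pi}}{16}$

Begin with the known integral
$$J(a) = \int_{-\infty}^{\infty} \frac{e^{- a t^{2}}}{2} \, dt = \frac{\sqrt{\pi}}{2 \sqrt{a}}.$$

Differentiating under the integral sign brings down a factor of $(-t^2)$:
$$\frac{dJ}{da} = \int_{-\infty}^{\infty} - \frac{t^{2} e^{- a t^{2}}}{2} \, dt = - \frac{\sqrt{\pi}}{4 a^{\frac{3}{2}}}.$$

Repeating $3$ times in total — each differentiation brings down another $(-t^2)$ — gives
$$\frac{d^{3}J}{da^{3}} = \int_{-\infty}^{\infty} - \frac{t^{6} e^{- a t^{2}}}{2} \, dt = - \frac{15 \sqrt{\pi}}{16 a^{\frac{7}{2}}},$$
and the integrand here is $(-1)^{3}$ times the target integrand, so $I = (-1)^{3}\,\frac{d^{3}J}{da^{3}} = \frac{15 \sqrt{\pi}}{16 a^{\frac{7}{2}}}$.

Setting $a = \frac{1}{5}$:
$$I = \frac{1875 \sqrt{5} \sqrt{\pi}}{16}.$$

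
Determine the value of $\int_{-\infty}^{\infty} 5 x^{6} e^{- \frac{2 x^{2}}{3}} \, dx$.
$\frac{2025 \sqrt{6} \sqrt{\pi}}{128}$

Start from the elementary integral
$$J(a) = \int_{-\infty}^{\infty} 5 e^{- a x^{2}} \, dx = \frac{5 \sqrt{\pi}}{\sqrt{a}}.$$

Differentiating under the integral sign brings down a factor of $(-x^2)$:
$$\frac{dJ}{da} = \int_{-\infty}^{\infty} - 5 x^{2} e^{- a x^{2}} \, dx = - \frac{5 \sqrt{\pi}}{2 a^{\frac{3}{2}}}.$$

Repeating $3$ times in total — each differentiation brings down another $(-x^2)$ — gives
$$\frac{d^{3}J}{da^{3}} = \int_{-\infty}^{\infty} - 5 x^{6} e^{- a x^{2}} \, dx = - \frac{75 \sqrt{\pi}}{8 a^{\frac{7}{2}}},$$
and the integrand here is $(-1)^{3}$ times the target integrand, so $I = (-1)^{3}\,\frac{d^{3}J}{da^{3}} = \frac{75 \sqrt{\pi}}{8 a^{\frac{7}{2}}}$.

Setting $a = \frac{2}{3}$:
$$I = \frac{2025 \sqrt{6} \sqrt{\pi}}{128}.$$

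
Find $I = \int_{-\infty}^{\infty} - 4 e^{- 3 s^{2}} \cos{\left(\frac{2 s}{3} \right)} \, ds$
$- \frac{4 \sqrt{3} \sqrt{\pi}}{3 e^{\frac{1}{27}}}$

Treat the cosine frequency as a parameter and define $I(b) = \int_{-\infty}^{\infty} - 4 e^{- 3 s^{2}} \cos{\left(b s \right)} \, ds$.

Differentiating under the integral sign,
$$I'(b) = \int_{-\infty}^{\infty} 4 s e^{- 3 s^{2}} \sin{\left(b s \right)} \, ds.$$

Integrate $\int_{-\infty}^{\infty} s \sin(b s)\, e^{- 3 s^{2}}\, ds$ by parts with $u = \sin(b s)$ and $dv = s\, e^{- 3 s^{2}}\, ds$, giving $v = - \frac{e^{- 3 s^{2}}}{6}$. The boundary term vanishes and
$$\int_{-\infty}^{\infty} s \sin(b s)\, e^{- 3 s^{2}}\, ds = \frac{b}{6} \int_{-\infty}^{\infty} \cos(b s)\, e^{- 3 s^{2}}\, ds,$$
so $I'(b) = - \frac{b}{6}\, I(b)$.

This is a separable first-order ODE; solving with the initial condition $I(0) = \int_{-\infty}^{\infty} - 4 e^{- 3 s^{2}}\,ds = - \frac{4 \sqrt{3} \sqrt{\pi}}{3}$ gives
$$I(b) = - \frac{4 \sqrt{3} \sqrt{\pi} e^{- \frac{b^{2}}{12}}}{3}.$$

Setting $b = \frac{2}{3}$:
$$I = - \frac{4 \sqrt{3} \sqrt{\pi}}{3 e^{\frac{1}{27}}}.$$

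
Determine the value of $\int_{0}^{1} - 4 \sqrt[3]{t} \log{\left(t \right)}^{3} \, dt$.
$\frac{243}{32}$

Consider the simpler parametrised integral
$$J(a) = \int_{0}^{1} - 4 t^{a} \, dt = - \frac{4}{a + 1}.$$

Differentiating under the integral sign brings down a factor of $\ln t$:
$$\frac{dJ}{da} = \int_{0}^{1} - 4 t^{a} \log{\left(t \right)} \, dt = \frac{4}{\left(a + 1\right)^{2}}.$$

Repeating $3$ times in total — each differentiation brings down another $\ln t$ — gives
$$\frac{d^{3}J}{da^{3}} = \int_{0}^{1} - 4 t^{a} \log{\left(t \right)}^{3} \, dt = \frac{24}{\left(a + 1\right)^{4}},$$
and the integrand here is exactly the target integrand, so $I = \frac{24}{\left(a + 1\right)^{4}}$.

Setting $a = \frac{1}{3}$:
$$I = \frac{243}{32}.$$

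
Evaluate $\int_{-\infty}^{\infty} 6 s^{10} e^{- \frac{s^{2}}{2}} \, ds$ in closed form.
$5670 \sqrt{2} \sqrt{\pi}$

Start from the elementary integral
$$J(a) = \int_{-\infty}^{\infty} 6 e^{- a s^{2}} \, ds = \frac{6 \sqrt{\pi}}{\sqrt{a}}.$$

Differentiating under the integral sign brings down a factor of $(-s^2)$:
$$\frac{dJ}{da} = \int_{-\infty}^{\infty} - 6 s^{2} e^{- a s^{2}} \, ds = - \frac{3 \sqrt{\pi}}{a^{\frac{3}{2}}}.$$

Repeating $5$ times in total — each differentiation brings down another $(-s^2)$ — gives
$$\frac{d^{5}J}{da^{5}} = \int_{-\infty}^{\infty} - 6 s^{10} e^{- a s^{2}} \, ds = - \frac{2835 \sqrt{\pi}}{16 a^{\frac{11}{2}}},$$
and the integrand here is $(-1)^{5}$ times the target integrand, so $I = (-1)^{5}\,\frac{d^{5}J}{da^{5}} = \frac{2835 \sqrt{\pi}}{16 a^{\frac{11}{2}}}$.

Setting $a = \frac{1}{2}$:
$$I = 5670 \sqrt{2} \sqrt{\pi}.$$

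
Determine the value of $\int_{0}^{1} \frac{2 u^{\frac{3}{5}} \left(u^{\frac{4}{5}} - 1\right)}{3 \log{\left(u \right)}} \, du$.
$\log{\left(\frac{\sqrt[3]{18}}{2} \right)}$

Replace the exponent $\frac{3}{5}$ by a parameter $a$: let $I(a) = \int_{0}^{1} \frac{2 \left(u^{\frac{7}{5}} - u^{a}\right)}{3 \log{\left(u \right)}} \, du$.

Since $\dfrac{\partial}{\partial a}\,u^{a} = u^{a} \ln u$, the $\ln u$ in the denominator cancels and
$$\frac{dI}{da} = \int_{0}^{1} - \frac{2}{3} u^{a} \, du = - \frac{2}{3} \left[\frac{u^{a+1}}{a+1}\right]_0^1 = - \frac{2}{3 a + 3}.$$

Integrating with respect to $a$ gives $I(a) = - \frac{2 \log{\left(a + 1 \right)}}{3} - \frac{2 \log{\left(5 \right)}}{3} + \frac{2 \log{\left(12 \right)}}{3} + C$.

At $a = \frac{7}{5}$ the integrand is identically $0$, so $I(\frac{7}{5}) = 0$. The closed form gives $0$, hence $C = 0$.

Setting $a = \frac{3}{5}$:
$$I = \log{\left(\frac{\sqrt[3]{18}}{2} \right)}.$$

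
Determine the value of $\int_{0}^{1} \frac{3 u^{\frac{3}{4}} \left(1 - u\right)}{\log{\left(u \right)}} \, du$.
$- \log{\left(\frac{1331}{343} \right)}$

Consider the one-parameter family: let $I(a) = \int_{0}^{1} \frac{3 \left(u^{\frac{3}{4}} - u^{a}\right)}{\log{\left(u \right)}} \, du$.

Since $\dfrac{\partial}{\partial a}\,u^{a} = u^{a} \ln u$, the $\ln u$ in the denominator cancels and
$$\frac{dI}{da} = \int_{0}^{1} -3 u^{a} \, du = -3 \left[\frac{u^{a+1}}{a+1}\right]_0^1 = - \frac{3}{a + 1}.$$

Integrating with respect to $a$ gives $I(a) = - \log{\left(\frac{64 \left(a + 1\right)^{3}}{343} \right)} + C$.

At $a = \frac{3}{4}$ the integrand is identically $0$, so $I(\frac{3}{4}) = 0$. The closed form gives $0$, hence $C = 0$.

Setting $a = \frac{7}{4}$:
$$I = - \log{\left(\frac{1331}{343} \right)}.$$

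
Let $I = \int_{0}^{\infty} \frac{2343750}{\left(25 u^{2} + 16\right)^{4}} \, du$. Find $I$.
$\frac{1171875 \pi}{262144}$

Recall the elementary integral
$$J(a) = \int_{0}^{\infty} \frac{6}{a^{2} + u^{2}} \, du = \frac{3 \pi}{a}.$$

Differentiating under the integral sign with respect to $a$,
$$\frac{dJ}{da} = \int_{0}^{\infty} - \frac{12 a}{\left(a^{2} + u^{2}\right)^{2}} \, du = - \frac{3 \pi}{a^{2}},$$
so $\int_{0}^{\infty} \frac{6}{\left(a^{2} + u^{2}\right)^{2}} \, du = \frac{3 \pi}{2 a^{3}}$.

Repeating — each differentiation of $1/(u^2+a^2)^j$ produces $-2ja/(u^2+a^2)^{j+1}$ — and dividing through by $-2ja$ at each step yields, after $3$ differentiations in total,
$$\int_{0}^{\infty} \frac{6}{\left(a^{2} + u^{2}\right)^{4}} \, du = \frac{15 \pi}{16 a^{7}}.$$

Setting $a = \frac{4}{5}$:
$$I = \frac{1171875 \pi}{262144}.$$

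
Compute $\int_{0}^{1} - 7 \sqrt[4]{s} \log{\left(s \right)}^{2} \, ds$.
$- \frac{896}{125}$

Start from the elementary integral
$$J(a) = \int_{0}^{1} - 7 s^{a} \, ds = - \frac{7}{a + 1}.$$

Differentiating under the integral sign brings down a factor of $\ln s$:
$$\frac{dJ}{da} = \int_{0}^{1} - 7 s^{a} \log{\left(s \right)} \, ds = \frac{7}{\left(a + 1\right)^{2}}.$$

Repeating twice in total — each differentiation brings down another $\ln s$ — gives
$$\frac{d^{2}J}{da^{2}} = \int_{0}^{1} - 7 s^{a} \log{\left(s \right)}^{2} \, ds = - \frac{14}{\left(a + 1\right)^{3}},$$
and the integrand here is exactly the target integrand, so $I = - \frac{14}{\left(a + 1\right)^{3}}$.

Setting $a = \frac{1}{4}$:
$$I = - \frac{896}{125}.$$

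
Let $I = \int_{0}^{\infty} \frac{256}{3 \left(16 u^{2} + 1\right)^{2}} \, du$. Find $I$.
$\frac{16 \pi}{3}$

Begin with the known result
$$J(a) = \int_{0}^{\infty} \frac{1}{3 \left(a^{2} + u^{2}\right)} \, du = \frac{\pi}{6 a}.$$

Differentiating under the integral sign with respect to $a$,
$$\frac{dJ}{da} = \int_{0}^{\infty} - \frac{2 a}{3 \left(a^{2} + u^{2}\right)^{2}} \, du = - \frac{\pi}{6 a^{2}},$$
so $\int_{0}^{\infty} \frac{1}{3 \left(a^{2} + u^{2}\right)^{2}} \, du = \frac{\pi}{12 a^{3}}$.

Setting $a = \frac{1}{4}$:
$$I = \frac{16 \pi}{3}.$$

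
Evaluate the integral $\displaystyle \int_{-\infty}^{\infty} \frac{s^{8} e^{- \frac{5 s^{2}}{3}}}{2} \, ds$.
$\frac{1701 \sqrt{15} \sqrt{\pi}}{20000}$

Begin with the known integral
$$J(a) = \int_{-\infty}^{\infty} \frac{e^{- a s^{2}}}{2} \, ds = \frac{\sqrt{\pi}}{2 \sqrt{a}}.$$

Differentiating under the integral sign brings down a factor of $(-s^2)$:
$$\frac{dJ}{da} = \int_{-\infty}^{\infty} - \frac{s^{2} e^{- a s^{2}}}{2} \, ds = - \frac{\sqrt{\pi}}{4 a^{\frac{3}{2}}}.$$

Repeating $4$ times in total — each differentiation brings down another $(-s^2)$ — gives
$$\frac{d^{4}J}{da^{4}} = \int_{-\infty}^{\infty} \frac{s^{8} e^{- a s^{2}}}{2} \, ds = \frac{105 \sqrt{\pi}}{32 a^{\frac{9}{2}}},$$
and the integrand here is exactly the target integrand, so $I = \frac{105 \sqrt{\pi}}{32 a^{\frac{9}{2}}}$.

Setting $a = \frac{5}{3}$:
$$I = \frac{1701 \sqrt{15} \sqrt{\pi}}{20000}.$$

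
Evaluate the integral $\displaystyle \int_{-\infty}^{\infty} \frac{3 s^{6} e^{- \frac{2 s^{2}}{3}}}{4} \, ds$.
$\frac{1215 \sqrt{6} \sqrt{\pi}}{512}$

Begin with the known integral
$$J(a) = \int_{-\infty}^{\infty} \frac{3 e^{- a s^{2}}}{4} \, ds = \frac{3 \sqrt{\pi}}{4 \sqrt{a}}.$$

Differentiating under the integral sign brings down a factor of $(-s^2)$:
$$\frac{dJ}{da} = \int_{-\infty}^{\infty} - \frac{3 s^{2} e^{- a s^{2}}}{4} \, ds = - \frac{3 \sqrt{\pi}}{8 a^{\frac{3}{2}}}.$$

Repeating $3$ times in total — each differentiation brings down another $(-s^2)$ — gives
$$\frac{d^{3}J}{da^{3}} = \int_{-\infty}^{\infty} - \frac{3 s^{6} e^{- a s^{2}}}{4} \, ds = - \frac{45 \sqrt{\pi}}{32 a^{\frac{7}{2}}},$$
and the integrand here is $(-1)^{3}$ times the target integrand, so $I = (-1)^{3}\,\frac{d^{3}J}{da^{3}} = \frac{45 \sqrt{\pi}}{32 a^{\frac{7}{2}}}$.

Setting $a = \frac{2}{3}$:
$$I = \frac{1215 \sqrt{6} \sqrt{\pi}}{512}.$$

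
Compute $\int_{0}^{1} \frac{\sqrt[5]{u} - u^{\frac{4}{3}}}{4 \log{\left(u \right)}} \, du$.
$- \frac{\log{\left(35 \right)}}{4} + \frac{\log{\left(2 \right)}}{4} + \frac{\log{\left(3 \right)}}{2}$

Introduce a parameter $a$ in the exponent: let $I(a) = \int_{0}^{1} \frac{- u^{\frac{4}{3}} + u^{a}}{4 \log{\left(u \right)}} \, du$.

Since $\dfrac{\partial}{\partial a}\,u^{a} = u^{a} \ln u$, the $\ln u$ in the denominator cancels and
$$\frac{dI}{da} = \int_{0}^{1} \frac{1}{4} u^{a} \, du = \frac{1}{4} \left[\frac{u^{a+1}}{a+1}\right]_0^1 = \frac{1}{4 \left(a + 1\right)}.$$

Integrating with respect to $a$ gives $I(a) = \frac{\log{\left(a + 1 \right)}}{4} - \frac{\log{\left(7 \right)}}{4} + \frac{\log{\left(3 \right)}}{4} + C$.

At $a = \frac{4}{3}$ the integrand is identically $0$, so $I(\frac{4}{3}) = 0$. The closed form gives $0$, hence $C = 0$.

Setting $a = \frac{1}{5}$:
$$I = - \frac{\log{\left(35 \right)}}{4} + \frac{\log{\left(2 \right)}}{4} + \frac{\log{\left(3 \right)}}{2}.$$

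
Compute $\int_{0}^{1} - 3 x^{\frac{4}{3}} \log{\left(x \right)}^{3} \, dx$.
$\frac{1458}{2401}$

Begin with the known integral
$$J(a) = \int_{0}^{1} - 3 x^{a} \, dx = - \frac{3}{a + 1}.$$

Differentiating under the integral sign brings down a factor of $\ln x$:
$$\frac{dJ}{da} = \int_{0}^{1} - 3 x^{a} \log{\left(x \right)} \, dx = \frac{3}{\left(a + 1\right)^{2}}.$$

Repeating $3$ times in total — each differentiation brings down another $\ln x$ — gives
$$\frac{d^{3}J}{da^{3}} = \int_{0}^{1} - 3 x^{a} \log{\left(x \right)}^{3} \, dx = \frac{18}{\left(a + 1\right)^{4}},$$
and the integrand here is exactly the target integrand, so $I = \frac{18}{\left(a + 1\right)^{4}}$.

Setting $a = \frac{4}{3}$:
$$I = \frac{1458}{2401}.$$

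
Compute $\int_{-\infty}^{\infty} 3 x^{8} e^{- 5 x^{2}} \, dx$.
$\frac{63 \sqrt{5} \sqrt{\pi}}{10000}$

Begin with the known integral
$$J(a) = \int_{-\infty}^{\infty} 3 e^{- a x^{2}} \, dx = \frac{3 \sqrt{\pi}}{\sqrt{a}}.$$

Differentiating under the integral sign brings down a factor of $(-x^2)$:
$$\frac{dJ}{da} = \int_{-\infty}^{\infty} - 3 x^{2} e^{- a x^{2}} \, dx = - \frac{3 \sqrt{\pi}}{2 a^{\frac{3}{2}}}.$$

Repeating $4$ times in total — each differentiation brings down another $(-x^2)$ — gives
$$\frac{d^{4}J}{da^{4}} = \int_{-\infty}^{\infty} 3 x^{8} e^{- a x^{2}} \, dx = \frac{315 \sqrt{\pi}}{16 a^{\frac{9}{2}}},$$
and the integrand here is exactly the target integrand, so $I = \frac{315 \sqrt{\pi}}{16 a^{\frac{9}{2}}}$.

Setting $a = 5$:
$$I = \frac{63 \sqrt{5} \sqrt{\pi}}{10000}.$$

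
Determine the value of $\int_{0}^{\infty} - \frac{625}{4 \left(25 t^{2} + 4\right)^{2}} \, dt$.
$- \frac{125 \pi}{128}$

Recall the elementary integral
$$J(a) = \int_{0}^{\infty} - \frac{1}{4 \left(a^{2} + t^{2}\right)} \, dt = - \frac{\pi}{8 a}.$$

Differentiating under the integral sign with respect to $a$,
$$\frac{dJ}{da} = \int_{0}^{\infty} \frac{a}{2 \left(a^{2} + t^{2}\right)^{2}} \, dt = \frac{\pi}{8 a^{2}},$$
so $\int_{0}^{\infty} - \frac{1}{4 \left(a^{2} + t^{2}\right)^{2}} \, dt = - \frac{\pi}{16 a^{3}}$.

Setting $a = \frac{2}{5}$:
$$I = - \frac{125 \pi}{128}.$$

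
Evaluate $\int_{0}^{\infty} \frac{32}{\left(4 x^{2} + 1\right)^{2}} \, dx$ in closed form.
$4 \pi$

Start from the standard arctangent integral
$$J(a) = \int_{0}^{\infty} \frac{2}{a^{2} + x^{2}} \, dx = \frac{\pi}{a}.$$

Differentiating under the integral sign with respect to $a$,
$$\frac{dJ}{da} = \int_{0}^{\infty} - \frac{4 a}{\left(a^{2} + x^{2}\right)^{2}} \, dx = - \frac{\pi}{a^{2}},$$
so $\int_{0}^{\infty} \frac{2}{\left(a^{2} + x^{2}\right)^{2}} \, dx = \frac{\pi}{2 a^{3}}$.

Setting $a = \frac{1}{2}$:
$$I = 4 \pi.$$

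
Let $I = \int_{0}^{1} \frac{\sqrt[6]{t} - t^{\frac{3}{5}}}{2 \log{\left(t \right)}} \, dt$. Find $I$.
$\log{\left(\frac{\sqrt{105}}{12} \right)}$

Introduce a parameter $a$ in the exponent: let $I(a) = \int_{0}^{1} \frac{\sqrt[6]{t} - t^{a}}{2 \log{\left(t \right)}} \, dt$.

Since $\dfrac{\partial}{\partial a}\,t^{a} = t^{a} \ln t$, the $\ln t$ in the denominator cancels and
$$\frac{dI}{da} = \int_{0}^{1} - \frac{1}{2} t^{a} \, dt = - \frac{1}{2} \left[\frac{t^{a+1}}{a+1}\right]_0^1 = - \frac{1}{2 a + 2}.$$

Integrating with respect to $a$ gives $I(a) = - \frac{\log{\left(a + 1 \right)}}{2} - \frac{\log{\left(6 \right)}}{2} + \frac{\log{\left(7 \right)}}{2} + C$.

At $a = \frac{1}{6}$ the integrand is identically $0$, so $I(\frac{1}{6}) = 0$. The closed form gives $0$, hence $C = 0$.

Setting $a = \frac{3}{5}$:
$$I = \log{\left(\frac{\sqrt{105}}{12} \right)}.$$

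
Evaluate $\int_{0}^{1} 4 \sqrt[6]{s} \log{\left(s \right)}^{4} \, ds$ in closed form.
$\frac{746496}{16807}$

Consider the simpler parametrised integral
$$J(a) = \int_{0}^{1} 4 s^{a} \, ds = \frac{4}{a + 1}.$$

Differentiating under the integral sign brings down a factor of $\ln s$:
$$\frac{dJ}{da} = \int_{0}^{1} 4 s^{a} \log{\left(s \right)} \, ds = - \frac{4}{\left(a + 1\right)^{2}}.$$

Repeating $4$ times in total — each differentiation brings down another $\ln s$ — gives
$$\frac{d^{4}J}{da^{4}} = \int_{0}^{1} 4 s^{a} \log{\left(s \right)}^{4} \, ds = \frac{96}{\left(a + 1\right)^{5}},$$
and the integrand here is exactly the target integrand, so $I = \frac{96}{\left(a + 1\right)^{5}}$.

Setting $a = \frac{1}{6}$:
$$I = \frac{746496}{16807}.$$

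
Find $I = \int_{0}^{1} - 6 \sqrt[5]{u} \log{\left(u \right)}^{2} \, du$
$- \frac{125}{18}$

Consider the simpler parametrised integral
$$J(a) = \int_{0}^{1} - 6 u^{a} \, du = - \frac{6}{a + 1}.$$

Differentiating under the integral sign brings down a factor of $\ln u$:
$$\frac{dJ}{da} = \int_{0}^{1} - 6 u^{a} \log{\left(u \right)} \, du = \frac{6}{\left(a + 1\right)^{2}}.$$

Repeating twice in total — each differentiation brings down another $\ln u$ — gives
$$\frac{d^{2}J}{da^{2}} = \int_{0}^{1} - 6 u^{a} \log{\left(u \right)}^{2} \, du = - \frac{12}{\left(a + 1\right)^{3}},$$
and the integrand here is exactly the target integrand, so $I = - \frac{12}{\left(a + 1\right)^{3}}$.

Setting $a = \frac{1}{5}$:
$$I = - \frac{125}{18}.$$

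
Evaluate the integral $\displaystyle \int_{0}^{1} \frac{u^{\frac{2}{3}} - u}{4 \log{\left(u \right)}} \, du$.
$- \frac{\log{\left(6 \right)}}{4} + \frac{\log{\left(5 \right)}}{4}$

Replace the exponent $\frac{2}{3}$ by a parameter $a$: let $I(a) = \int_{0}^{1} \frac{- u + u^{a}}{4 \log{\left(u \right)}} \, du$.

Since $\dfrac{\partial}{\partial a}\,u^{a} = u^{a} \ln u$, the $\ln u$ in the denominator cancels and
$$\frac{dI}{da} = \int_{0}^{1} \frac{1}{4} u^{a} \, du = \frac{1}{4} \left[\frac{u^{a+1}}{a+1}\right]_0^1 = \frac{1}{4 \left(a + 1\right)}.$$

Integrating with respect to $a$ gives $I(a) = \frac{\log{\left(a + 1 \right)}}{4} - \frac{\log{\left(2 \right)}}{4} + C$.

At $a = 1$ the integrand is identically $0$, so $I(1) = 0$. The closed form gives $0$, hence $C = 0$.

Setting $a = \frac{2}{3}$:
$$I = - \frac{\log{\left(6 \right)}}{4} + \frac{\log{\left(5 \right)}}{4}.$$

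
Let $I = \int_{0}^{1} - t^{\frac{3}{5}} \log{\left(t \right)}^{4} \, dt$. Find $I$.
$- \frac{9375}{4096}$

Begin with the known integral
$$J(a) = \int_{0}^{1} - t^{a} \, dt = - \frac{1}{a + 1}.$$

Differentiating under the integral sign brings down a factor of $\ln t$:
$$\frac{dJ}{da} = \int_{0}^{1} - t^{a} \log{\left(t \right)} \, dt = \frac{1}{\left(a + 1\right)^{2}}.$$

Repeating $4$ times in total — each differentiation brings down another $\ln t$ — gives
$$\frac{d^{4}J}{da^{4}} = \int_{0}^{1} - t^{a} \log{\left(t \right)}^{4} \, dt = - \frac{24}{\left(a + 1\right)^{5}},$$
and the integrand here is exactly the target integrand, so $I = - \frac{24}{\left(a + 1\right)^{5}}$.

Setting $a = \frac{3}{5}$:
$$I = - \frac{9375}{4096}.$$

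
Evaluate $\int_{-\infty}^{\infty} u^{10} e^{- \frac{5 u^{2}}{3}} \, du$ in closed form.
$\frac{45927 \sqrt{15} \sqrt{\pi}}{100000}$

Consider the simpler parametrised integral
$$J(a) = \int_{-\infty}^{\infty} e^{- a u^{2}} \, du = \frac{\sqrt{\pi}}{\sqrt{a}}.$$

Differentiating under the integral sign brings down a factor of $(-u^2)$:
$$\frac{dJ}{da} = \int_{-\infty}^{\infty} - u^{2} e^{- a u^{2}} \, du = - \frac{\sqrt{\pi}}{2 a^{\frac{3}{2}}}.$$

Repeating $5$ times in total — each differentiation brings down another $(-u^2)$ — gives
$$\frac{d^{5}J}{da^{5}} = \int_{-\infty}^{\infty} - u^{10} e^{- a u^{2}} \, du = - \frac{945 \sqrt{\pi}}{32 a^{\frac{11}{2}}},$$
and the integrand here is $(-1)^{5}$ times the target integrand, so $I = (-1)^{5}\,\frac{d^{5}J}{da^{5}} = \frac{945 \sqrt{\pi}}{32 a^{\frac{11}{2}}}$.

Setting $a = \frac{5}{3}$:
$$I = \frac{45927 \sqrt{15} \sqrt{\pi}}{100000}.$$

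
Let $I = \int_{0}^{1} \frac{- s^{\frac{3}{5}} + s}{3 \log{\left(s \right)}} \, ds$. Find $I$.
$\log{\left(\frac{\sqrt[3]{10}}{2} \right)}$

Replace the exponent $\frac{3}{5}$ by a parameter $a$: let $I(a) = \int_{0}^{1} \frac{s - s^{a}}{3 \log{\left(s \right)}} \, ds$.

Since $\dfrac{\partial}{\partial a}\,s^{a} = s^{a} \ln s$, the $\ln s$ in the denominator cancels and
$$\frac{dI}{da} = \int_{0}^{1} - \frac{1}{3} s^{a} \, ds = - \frac{1}{3} \left[\frac{s^{a+1}}{a+1}\right]_0^1 = - \frac{1}{3 a + 3}.$$

Integrating with respect to $a$ gives $I(a) = - \frac{\log{\left(a + 1 \right)}}{3} + \frac{\log{\left(2 \right)}}{3} + C$.

At $a = 1$ the integrand is identically $0$, so $I(1) = 0$. The closed form gives $0$, hence $C = 0$.

Setting $a = \frac{3}{5}$:
$$I = \log{\left(\frac{\sqrt[3]{10}}{2} \right)}.$$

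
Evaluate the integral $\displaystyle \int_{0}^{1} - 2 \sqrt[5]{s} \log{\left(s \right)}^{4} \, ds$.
$- \frac{3125}{162}$

Consider the simpler parametrised integral
$$J(a) = \int_{0}^{1} - 2 s^{a} \, ds = - \frac{2}{a + 1}.$$

Differentiating under the integral sign brings down a factor of $\ln s$:
$$\frac{dJ}{da} = \int_{0}^{1} - 2 s^{a} \log{\left(s \right)} \, ds = \frac{2}{\left(a + 1\right)^{2}}.$$

Repeating $4$ times in total — each differentiation brings down another $\ln s$ — gives
$$\frac{d^{4}J}{da^{4}} = \int_{0}^{1} - 2 s^{a} \log{\left(s \right)}^{4} \, ds = - \frac{48}{\left(a + 1\right)^{5}},$$
and the integrand here is exactly the target integrand, so $I = - \frac{48}{\left(a + 1\right)^{5}}$.

Setting $a = \frac{1}{5}$:
$$I = - \frac{3125}{162}.$$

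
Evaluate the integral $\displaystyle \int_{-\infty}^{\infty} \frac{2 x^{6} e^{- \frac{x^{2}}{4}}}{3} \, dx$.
$160 \sqrt{\pi}$

Start from the elementary integral
$$J(a) = \int_{-\infty}^{\infty} \frac{2 e^{- a x^{2}}}{3} \, dx = \frac{2 \sqrt{\pi}}{3 \sqrt{a}}.$$

Differentiating under the integral sign brings down a factor of $(-x^2)$:
$$\frac{dJ}{da} = \int_{-\infty}^{\infty} - \frac{2 x^{2} e^{- a x^{2}}}{3} \, dx = - \frac{\sqrt{\pi}}{3 a^{\frac{3}{2}}}.$$

Repeating $3$ times in total — each differentiation brings down another $(-x^2)$ — gives
$$\frac{d^{3}J}{da^{3}} = \int_{-\infty}^{\infty} - \frac{2 x^{6} e^{- a x^{2}}}{3} \, dx = - \frac{5 \sqrt{\pi}}{4 a^{\frac{7}{2}}},$$
and the integrand here is $(-1)^{3}$ times the target integrand, so $I = (-1)^{3}\,\frac{d^{3}J}{da^{3}} = \frac{5 \sqrt{\pi}}{4 a^{\frac{7}{2}}}$.

Setting $a = \frac{1}{4}$:
$$I = 160 \sqrt{\pi}.$$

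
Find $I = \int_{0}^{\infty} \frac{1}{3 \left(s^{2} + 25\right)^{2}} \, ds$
$\frac{\pi}{1500}$

Begin with the known result
$$J(a) = \int_{0}^{\infty} \frac{1}{3 \left(a^{2} + s^{2}\right)} \, ds = \frac{\pi}{6 a}.$$

Differentiating under the integral sign with respect to $a$,
$$\frac{dJ}{da} = \int_{0}^{\infty} - \frac{2 a}{3 \left(a^{2} + s^{2}\right)^{2}} \, ds = - \frac{\pi}{6 a^{2}},$$
so $\int_{0}^{\infty} \frac{1}{3 \left(a^{2} + s^{2}\right)^{2}} \, ds = \frac{\pi}{12 a^{3}}$.

Setting $a = 5$:
$$I = \frac{\pi}{1500}.$$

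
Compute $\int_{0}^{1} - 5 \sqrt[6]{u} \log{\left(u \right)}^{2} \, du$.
$- \frac{2160}{343}$

Begin with the known integral
$$J(a) = \int_{0}^{1} - 5 u^{a} \, du = - \frac{5}{a + 1}.$$

Differentiating under the integral sign brings down a factor of $\ln u$:
$$\frac{dJ}{da} = \int_{0}^{1} - 5 u^{a} \log{\left(u \right)} \, du = \frac{5}{\left(a + 1\right)^{2}}.$$

Repeating twice in total — each differentiation brings down another $\ln u$ — gives
$$\frac{d^{2}J}{da^{2}} = \int_{0}^{1} - 5 u^{a} \log{\left(u \right)}^{2} \, du = - \frac{10}{\left(a + 1\right)^{3}},$$
and the integrand here is exactly the target integrand, so $I = - \frac{10}{\left(a + 1\right)^{3}}$.

Setting $a = \frac{1}{6}$:
$$I = - \frac{2160}{343}.$$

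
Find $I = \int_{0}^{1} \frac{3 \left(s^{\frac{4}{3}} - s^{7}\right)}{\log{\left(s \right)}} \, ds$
$\log{\left(\frac{343}{13824} \right)}$

Consider the one-parameter family: let $I(a) = \int_{0}^{1} \frac{3 \left(- s^{7} + s^{a}\right)}{\log{\left(s \right)}} \, ds$.

Since $\dfrac{\partial}{\partial a}\,s^{a} = s^{a} \ln s$, the $\ln s$ in the denominator cancels and
$$\frac{dI}{da} = \int_{0}^{1} 3 s^{a} \, ds = 3 \left[\frac{s^{a+1}}{a+1}\right]_0^1 = \frac{3}{a + 1}.$$

Integrating with respect to $a$ gives $I(a) = \log{\left(\frac{\left(a + 1\right)^{3}}{512} \right)} + C$.

At $a = 7$ the integrand is identically $0$, so $I(7) = 0$. The closed form gives $0$, hence $C = 0$.

Setting $a = \frac{4}{3}$:
$$I = \log{\left(\frac{343}{13824} \right)}.$$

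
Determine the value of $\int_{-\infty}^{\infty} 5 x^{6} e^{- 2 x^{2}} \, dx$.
$\frac{75 \sqrt{2} \sqrt{\pi}}{128}$

Begin with the known integral
$$J(a) = \int_{-\infty}^{\infty} 5 e^{- a x^{2}} \, dx = \frac{5 \sqrt{\pi}}{\sqrt{a}}.$$

Differentiating under the integral sign brings down a factor of $(-x^2)$:
$$\frac{dJ}{da} = \int_{-\infty}^{\infty} - 5 x^{2} e^{- a x^{2}} \, dx = - \frac{5 \sqrt{\pi}}{2 a^{\frac{3}{2}}}.$$

Repeating $3$ times in total — each differentiation brings down another $(-x^2)$ — gives
$$\frac{d^{3}J}{da^{3}} = \int_{-\infty}^{\infty} - 5 x^{6} e^{- a x^{2}} \, dx = - \frac{75 \sqrt{\pi}}{8 a^{\frac{7}{2}}},$$
and the integrand here is $(-1)^{3}$ times the target integrand, so $I = (-1)^{3}\,\frac{d^{3}J}{da^{3}} = \frac{75 \sqrt{\pi}}{8 a^{\frac{7}{2}}}$.

Setting $a = 2$:
$$I = \frac{75 \sqrt{2} \sqrt{\pi}}{128}.$$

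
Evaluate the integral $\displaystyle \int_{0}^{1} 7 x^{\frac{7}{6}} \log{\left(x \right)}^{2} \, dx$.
$\frac{3024}{2197}$

Begin with the known integral
$$J(a) = \int_{0}^{1} 7 x^{a} \, dx = \frac{7}{a + 1}.$$

Differentiating under the integral sign brings down a factor of $\ln x$:
$$\frac{dJ}{da} = \int_{0}^{1} 7 x^{a} \log{\left(x \right)} \, dx = - \frac{7}{\left(a + 1\right)^{2}}.$$

Repeating twice in total — each differentiation brings down another $\ln x$ — gives
$$\frac{d^{2}J}{da^{2}} = \int_{0}^{1} 7 x^{a} \log{\left(x \right)}^{2} \, dx = \frac{14}{\left(a + 1\right)^{3}},$$
and the integrand here is exactly the target integrand, so $I = \frac{14}{\left(a + 1\right)^{3}}$.

Setting $a = \frac{7}{6}$:
$$I = \frac{3024}{2197}.$$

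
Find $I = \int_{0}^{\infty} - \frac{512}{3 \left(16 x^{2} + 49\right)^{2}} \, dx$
$- \frac{32 \pi}{1029}$

Begin with the known result
$$J(a) = \int_{0}^{\infty} - \frac{2}{3 \left(a^{2} + x^{2}\right)} \, dx = - \frac{\pi}{3 a}.$$

Differentiating under the integral sign with respect to $a$,
$$\frac{dJ}{da} = \int_{0}^{\infty} \frac{4 a}{3 \left(a^{2} + x^{2}\right)^{2}} \, dx = \frac{\pi}{3 a^{2}},$$
so $\int_{0}^{\infty} - \frac{2}{3 \left(a^{2} + x^{2}\right)^{2}} \, dx = - \frac{\pi}{6 a^{3}}$.

Setting $a = \frac{7}{4}$:
$$I = - \frac{32 \pi}{1029}.$$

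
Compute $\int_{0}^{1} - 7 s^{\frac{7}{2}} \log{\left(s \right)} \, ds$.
$\frac{28}{81}$

Start from the elementary integral
$$J(a) = \int_{0}^{1} - 7 s^{a} \, ds = - \frac{7}{a + 1}.$$

Differentiating under the integral sign brings down a factor of $\ln s$:
$$\frac{dJ}{da} = \int_{0}^{1} - 7 s^{a} \log{\left(s \right)} \, ds = \frac{7}{\left(a + 1\right)^{2}}.$$

The integral on the left is $I$, so $I = \frac{7}{\left(a + 1\right)^{2}}$.

Setting $a = \frac{7}{2}$:
$$I = \frac{28}{81}.$$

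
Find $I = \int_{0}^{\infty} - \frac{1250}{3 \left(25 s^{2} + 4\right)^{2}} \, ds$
$- \frac{125 \pi}{48}$

Recall the elementary integral
$$J(a) = \int_{0}^{\infty} - \frac{2}{3 \left(a^{2} + s^{2}\right)} \, ds = - \frac{\pi}{3 a}.$$

Differentiating under the integral sign with respect to $a$,
$$\frac{dJ}{da} = \int_{0}^{\infty} \frac{4 a}{3 \left(a^{2} + s^{2}\right)^{2}} \, ds = \frac{\pi}{3 a^{2}},$$
so $\int_{0}^{\infty} - \frac{2}{3 \left(a^{2} + s^{2}\right)^{2}} \, ds = - \frac{\pi}{6 a^{3}}$.

Setting $a = \frac{2}{5}$:
$$I = - \frac{125 \pi}{48}.$$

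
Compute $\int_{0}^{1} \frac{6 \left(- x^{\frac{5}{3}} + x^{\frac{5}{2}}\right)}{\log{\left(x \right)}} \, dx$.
$- \log{\left(\frac{16777216}{85766121} \right)}$

Replace the exponent $\frac{5}{3}$ by a parameter $a$: let $I(a) = \int_{0}^{1} \frac{6 \left(x^{\frac{5}{2}} - x^{a}\right)}{\log{\left(x \right)}} \, dx$.

Since $\dfrac{\partial}{\partial a}\,x^{a} = x^{a} \ln x$, the $\ln x$ in the denominator cancels and
$$\frac{dI}{da} = \int_{0}^{1} -6 x^{a} \, dx = -6 \left[\frac{x^{a+1}}{a+1}\right]_0^1 = - \frac{6}{a + 1}.$$

Integrating with respect to $a$ gives $I(a) = - \log{\left(\frac{64 \left(a + 1\right)^{6}}{117649} \right)} + C$.

At $a = \frac{5}{2}$ the integrand is identically $0$, so $I(\frac{5}{2}) = 0$. The closed form gives $0$, hence $C = 0$.

Setting $a = \frac{5}{3}$:
$$I = - \log{\left(\frac{16777216}{85766121} \right)}.$$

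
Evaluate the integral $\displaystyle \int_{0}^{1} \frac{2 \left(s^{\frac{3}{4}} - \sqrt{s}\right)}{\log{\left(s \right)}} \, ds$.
$\log{\left(\frac{49}{36} \right)}$

Replace the exponent $\frac{3}{4}$ by a parameter $a$: let $I(a) = \int_{0}^{1} \frac{2 \left(- \sqrt{s} + s^{a}\right)}{\log{\left(s \right)}} \, ds$.

Since $\dfrac{\partial}{\partial a}\,s^{a} = s^{a} \ln s$, the $\ln s$ in the denominator cancels and
$$\frac{dI}{da} = \int_{0}^{1} 2 s^{a} \, ds = 2 \left[\frac{s^{a+1}}{a+1}\right]_0^1 = \frac{2}{a + 1}.$$

Integrating with respect to $a$ gives $I(a) = \log{\left(\frac{4 \left(a + 1\right)^{2}}{9} \right)} + C$.

At $a = \frac{1}{2}$ the integrand is identically $0$, so $I(\frac{1}{2}) = 0$. The closed form gives $0$, hence $C = 0$.

Setting $a = \frac{3}{4}$:
$$I = \log{\left(\frac{49}{36} \right)}.$$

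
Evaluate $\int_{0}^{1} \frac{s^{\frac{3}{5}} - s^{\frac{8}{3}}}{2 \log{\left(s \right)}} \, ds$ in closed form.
$\log{\left(\frac{2 \sqrt{330}}{55} \right)}$

Introduce a parameter $a$ in the exponent: let $I(a) = \int_{0}^{1} \frac{- s^{\frac{8}{3}} + s^{a}}{2 \log{\left(s \right)}} \, ds$.

Since $\dfrac{\partial}{\partial a}\,s^{a} = s^{a} \ln s$, the $\ln s$ in the denominator cancels and
$$\frac{dI}{da} = \int_{0}^{1} \frac{1}{2} s^{a} \, ds = \frac{1}{2} \left[\frac{s^{a+1}}{a+1}\right]_0^1 = \frac{1}{2 \left(a + 1\right)}.$$

Integrating with respect to $a$ gives $I(a) = \log{\left(\frac{\sqrt{33} \sqrt{a + 1}}{11} \right)} + C$.

At $a = \frac{8}{3}$ the integrand is identically $0$, so $I(\frac{8}{3}) = 0$. The closed form gives $0$, hence $C = 0$.

Setting $a = \frac{3}{5}$:
$$I = \log{\left(\frac{2 \sqrt{330}}{55} \right)}.$$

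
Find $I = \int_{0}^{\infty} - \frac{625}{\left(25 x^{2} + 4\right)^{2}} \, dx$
$- \frac{125 \pi}{32}$

Begin with the known result
$$J(a) = \int_{0}^{\infty} - \frac{1}{a^{2} + x^{2}} \, dx = - \frac{\pi}{2 a}.$$

Differentiating under the integral sign with respect to $a$,
$$\frac{dJ}{da} = \int_{0}^{\infty} \frac{2 a}{\left(a^{2} + x^{2}\right)^{2}} \, dx = \frac{\pi}{2 a^{2}},$$
so $\int_{0}^{\infty} - \frac{1}{\left(a^{2} + x^{2}\right)^{2}} \, dx = - \frac{\pi}{4 a^{3}}$.

Setting $a = \frac{2}{5}$:
$$I = - \frac{125 \pi}{32}.$$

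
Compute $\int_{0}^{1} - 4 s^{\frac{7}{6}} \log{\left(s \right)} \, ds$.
$\frac{144}{169}$

Begin with the known integral
$$J(a) = \int_{0}^{1} - 4 s^{a} \, ds = - \frac{4}{a + 1}.$$

Differentiating under the integral sign brings down a factor of $\ln s$:
$$\frac{dJ}{da} = \int_{0}^{1} - 4 s^{a} \log{\left(s \right)} \, ds = \frac{4}{\left(a + 1\right)^{2}}.$$

The integral on the left is $I$, so $I = \frac{4}{\left(a + 1\right)^{2}}$.

Setting $a = \frac{7}{6}$:
$$I = \frac{144}{169}.$$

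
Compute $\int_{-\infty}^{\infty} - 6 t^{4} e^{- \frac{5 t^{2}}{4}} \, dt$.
$- \frac{144 \sqrt{5} \sqrt{\pi}}{125}$

Consider the simpler parametrised integral
$$J(a) = \int_{-\infty}^{\infty} - 6 e^{- a t^{2}} \, dt = - \frac{6 \sqrt{\pi}}{\sqrt{a}}.$$

Differentiating under the integral sign brings down a factor of $(-t^2)$:
$$\frac{dJ}{da} = \int_{-\infty}^{\infty} 6 t^{2} e^{- a t^{2}} \, dt = \frac{3 \sqrt{\pi}}{a^{\frac{3}{2}}}.$$

Repeating twice in total — each differentiation brings down another $(-t^2)$ — gives
$$\frac{d^{2}J}{da^{2}} = \int_{-\infty}^{\infty} - 6 t^{4} e^{- a t^{2}} \, dt = - \frac{9 \sqrt{\pi}}{2 a^{\frac{5}{2}}},$$
and the integrand here is exactly the target integrand, so $I = - \frac{9 \sqrt{\pi}}{2 a^{\frac{5}{2}}}$.

Setting $a = \frac{5}{4}$:
$$I = - \frac{144 \sqrt{5} \sqrt{\pi}}{125}.$$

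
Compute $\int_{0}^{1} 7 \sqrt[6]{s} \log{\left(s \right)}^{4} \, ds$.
$\frac{186624}{2401}$

Consider the simpler parametrised integral
$$J(a) = \int_{0}^{1} 7 s^{a} \, ds = \frac{7}{a + 1}.$$

Differentiating under the integral sign brings down a factor of $\ln s$:
$$\frac{dJ}{da} = \int_{0}^{1} 7 s^{a} \log{\left(s \right)} \, ds = - \frac{7}{\left(a + 1\right)^{2}}.$$

Repeating $4$ times in total — each differentiation brings down another $\ln s$ — gives
$$\frac{d^{4}J}{da^{4}} = \int_{0}^{1} 7 s^{a} \log{\left(s \right)}^{4} \, ds = \frac{168}{\left(a + 1\right)^{5}},$$
and the integrand here is exactly the target integrand, so $I = \frac{168}{\left(a + 1\right)^{5}}$.

Setting $a = \frac{1}{6}$:
$$I = \frac{186624}{2401}.$$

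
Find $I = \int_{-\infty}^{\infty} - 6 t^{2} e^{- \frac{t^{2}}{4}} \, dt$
$- 24 \sqrt{\pi}$

Begin with the known integral
$$J(a) = \int_{-\infty}^{\infty} - 6 e^{- a t^{2}} \, dt = - \frac{6 \sqrt{\pi}}{\sqrt{a}}.$$

Differentiating under the integral sign brings down a factor of $(-t^2)$:
$$\frac{dJ}{da} = \int_{-\infty}^{\infty} 6 t^{2} e^{- a t^{2}} \, dt = \frac{3 \sqrt{\pi}}{a^{\frac{3}{2}}}.$$

The integral on the left is $-I$, so $I = - \frac{3 \sqrt{\pi}}{a^{\frac{3}{2}}}$.

Setting $a = \frac{1}{4}$:
$$I = - 24 \sqrt{\pi}.$$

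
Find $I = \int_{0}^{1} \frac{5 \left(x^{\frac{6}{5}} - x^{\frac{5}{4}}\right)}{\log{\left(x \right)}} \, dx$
$- \log{\left(\frac{184528125}{164916224} \right)}$

Consider the one-parameter family: let $I(a) = \int_{0}^{1} \frac{5 \left(x^{\frac{6}{5}} - x^{a}\right)}{\log{\left(x \right)}} \, dx$.

Since $\dfrac{\partial}{\partial a}\,x^{a} = x^{a} \ln x$, the $\ln x$ in the denominator cancels and
$$\frac{dI}{da} = \int_{0}^{1} -5 x^{a} \, dx = -5 \left[\frac{x^{a+1}}{a+1}\right]_0^1 = - \frac{5}{a + 1}.$$

Integrating with respect to $a$ gives $I(a) = - \log{\left(\frac{3125 \left(a + 1\right)^{5}}{161051} \right)} + C$.

At $a = \frac{6}{5}$ the integrand is identically $0$, so $I(\frac{6}{5}) = 0$. The closed form gives $0$, hence $C = 0$.

Setting $a = \frac{5}{4}$:
$$I = - \log{\left(\frac{184528125}{164916224} \right)}.$$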